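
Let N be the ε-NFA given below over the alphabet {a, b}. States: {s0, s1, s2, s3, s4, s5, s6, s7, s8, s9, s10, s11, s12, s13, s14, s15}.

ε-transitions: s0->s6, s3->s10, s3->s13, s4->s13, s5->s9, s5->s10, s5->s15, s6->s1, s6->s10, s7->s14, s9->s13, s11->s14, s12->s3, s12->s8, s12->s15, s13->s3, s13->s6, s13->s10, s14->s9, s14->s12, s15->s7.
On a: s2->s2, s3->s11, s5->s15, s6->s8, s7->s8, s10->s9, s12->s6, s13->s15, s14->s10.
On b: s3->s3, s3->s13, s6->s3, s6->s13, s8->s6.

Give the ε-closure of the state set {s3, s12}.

{s1, s3, s6, s7, s8, s9, s10, s12, s13, s14, s15}

Start with {s3, s12}.
From s3 via ε: add s10, s13.
From s12 via ε: add s8, s15.
From s13 via ε: add s6.
From s15 via ε: add s7.
From s6 via ε: add s1.
From s7 via ε: add s14.
From s14 via ε: add s9.
No new states can be added; the closed set is {s1, s3, s6, s7, s8, s9, s10, s12, s13, s14, s15}.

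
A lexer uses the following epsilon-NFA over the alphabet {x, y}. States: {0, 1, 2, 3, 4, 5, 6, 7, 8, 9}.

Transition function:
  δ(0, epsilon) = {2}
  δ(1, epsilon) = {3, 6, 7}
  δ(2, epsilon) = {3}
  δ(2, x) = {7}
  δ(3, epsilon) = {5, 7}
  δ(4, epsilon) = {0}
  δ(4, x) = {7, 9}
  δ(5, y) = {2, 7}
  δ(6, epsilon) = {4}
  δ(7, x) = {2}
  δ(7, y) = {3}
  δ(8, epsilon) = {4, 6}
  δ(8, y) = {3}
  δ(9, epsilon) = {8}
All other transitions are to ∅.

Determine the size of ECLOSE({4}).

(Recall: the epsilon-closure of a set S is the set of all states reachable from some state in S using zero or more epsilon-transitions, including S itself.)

6

Start with {4}.
From 4 via epsilon: add 0.
From 0 via epsilon: add 2.
From 2 via epsilon: add 3.
From 3 via epsilon: add 5, 7.
epsilon-closure = {0, 2, 3, 4, 5, 7}, which has 6 states.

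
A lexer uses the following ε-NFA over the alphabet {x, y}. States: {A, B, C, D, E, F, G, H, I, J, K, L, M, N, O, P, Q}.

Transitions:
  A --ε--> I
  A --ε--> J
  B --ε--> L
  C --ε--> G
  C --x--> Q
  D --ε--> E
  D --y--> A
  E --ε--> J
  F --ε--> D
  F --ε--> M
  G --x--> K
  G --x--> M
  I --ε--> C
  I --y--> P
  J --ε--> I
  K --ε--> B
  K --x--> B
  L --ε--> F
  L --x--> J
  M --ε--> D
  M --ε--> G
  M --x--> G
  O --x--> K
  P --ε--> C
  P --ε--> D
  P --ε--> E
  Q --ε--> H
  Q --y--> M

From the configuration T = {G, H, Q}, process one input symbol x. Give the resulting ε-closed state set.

{B, C, D, E, F, G, I, J, K, L, M}

G on x → {K, M}.
No x-transition from H, Q.
Union after reading x: {K, M}.
Now take the ε-closure:
From K via ε: add B.
From M via ε: add D, G.
From B via ε: add L.
From D via ε: add E.
From E via ε: add J.
From L via ε: add F.
From J via ε: add I.
From I via ε: add C.
No new states can be added; the closed set is {B, C, D, E, F, G, I, J, K, L, M}.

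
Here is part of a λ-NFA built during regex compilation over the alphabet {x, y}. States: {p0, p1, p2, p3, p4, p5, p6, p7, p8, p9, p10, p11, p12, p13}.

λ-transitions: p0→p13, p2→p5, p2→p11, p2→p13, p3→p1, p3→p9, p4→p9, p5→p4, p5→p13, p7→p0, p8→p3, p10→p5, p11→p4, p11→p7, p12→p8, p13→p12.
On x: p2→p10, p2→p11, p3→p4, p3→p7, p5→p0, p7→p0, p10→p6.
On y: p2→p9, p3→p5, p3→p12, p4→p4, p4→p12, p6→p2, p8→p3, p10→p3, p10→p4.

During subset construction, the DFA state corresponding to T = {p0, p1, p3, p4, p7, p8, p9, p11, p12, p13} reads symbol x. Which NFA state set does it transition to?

p3 on x → {p4, p7}.
p7 on x → {p0}.
No x-transition from p0, p1, p4, p8, p9, p11, p12, p13.
Union after reading x: {p0, p4, p7}.
Now take the λ-closure:
From p0 via λ: add p13.
From p4 via λ: add p9.
From p13 via λ: add p12.
From p12 via λ: add p8.
From p8 via λ: add p3.
From p3 via λ: add p1.
No new states can be added; the closed set is {p0, p1, p3, p4, p7, p8, p9, p12, p13}.

{p0, p1, p3, p4, p7, p8, p9, p12, p13}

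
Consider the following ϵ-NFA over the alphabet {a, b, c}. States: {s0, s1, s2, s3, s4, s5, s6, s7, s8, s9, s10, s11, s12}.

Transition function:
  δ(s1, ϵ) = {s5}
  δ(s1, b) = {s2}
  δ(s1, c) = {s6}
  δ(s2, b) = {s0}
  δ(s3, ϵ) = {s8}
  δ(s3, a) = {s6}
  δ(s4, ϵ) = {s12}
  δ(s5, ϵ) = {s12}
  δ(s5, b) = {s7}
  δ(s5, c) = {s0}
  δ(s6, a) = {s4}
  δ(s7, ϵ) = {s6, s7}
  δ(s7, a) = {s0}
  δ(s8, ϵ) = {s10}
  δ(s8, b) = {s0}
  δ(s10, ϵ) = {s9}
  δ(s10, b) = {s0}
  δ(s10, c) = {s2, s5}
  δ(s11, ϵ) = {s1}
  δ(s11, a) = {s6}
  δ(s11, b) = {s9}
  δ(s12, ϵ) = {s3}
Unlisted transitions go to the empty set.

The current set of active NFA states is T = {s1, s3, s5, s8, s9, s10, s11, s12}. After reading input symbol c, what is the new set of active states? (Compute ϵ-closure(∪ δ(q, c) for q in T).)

{s0, s2, s3, s5, s6, s8, s9, s10, s12}

s1 on c → {s6}.
s5 on c → {s0}.
s10 on c → {s2, s5}.
No c-transition from s3, s8, s9, s11, s12.
Union after reading c: {s0, s2, s5, s6}.
Now take the ϵ-closure:
From s5 via ϵ: add s12.
From s12 via ϵ: add s3.
From s3 via ϵ: add s8.
From s8 via ϵ: add s10.
From s10 via ϵ: add s9.
No new states can be added; the closed set is {s0, s2, s3, s5, s6, s8, s9, s10, s12}.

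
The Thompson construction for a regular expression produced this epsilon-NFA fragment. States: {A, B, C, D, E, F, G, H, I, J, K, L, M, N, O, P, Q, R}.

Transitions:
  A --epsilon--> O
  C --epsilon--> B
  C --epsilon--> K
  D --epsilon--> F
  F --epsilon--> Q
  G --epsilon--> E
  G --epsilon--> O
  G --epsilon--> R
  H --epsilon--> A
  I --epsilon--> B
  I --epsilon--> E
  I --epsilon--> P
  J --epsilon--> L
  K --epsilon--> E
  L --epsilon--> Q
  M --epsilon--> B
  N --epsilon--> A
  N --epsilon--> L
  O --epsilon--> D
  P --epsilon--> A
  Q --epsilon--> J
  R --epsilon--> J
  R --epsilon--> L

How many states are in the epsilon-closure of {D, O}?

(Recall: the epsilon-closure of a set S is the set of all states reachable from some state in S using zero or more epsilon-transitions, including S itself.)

Start with {D, O}.
From D via epsilon: add F.
From F via epsilon: add Q.
From Q via epsilon: add J.
From J via epsilon: add L.
epsilon-closure = {D, F, J, L, O, Q}, which has 6 states.

6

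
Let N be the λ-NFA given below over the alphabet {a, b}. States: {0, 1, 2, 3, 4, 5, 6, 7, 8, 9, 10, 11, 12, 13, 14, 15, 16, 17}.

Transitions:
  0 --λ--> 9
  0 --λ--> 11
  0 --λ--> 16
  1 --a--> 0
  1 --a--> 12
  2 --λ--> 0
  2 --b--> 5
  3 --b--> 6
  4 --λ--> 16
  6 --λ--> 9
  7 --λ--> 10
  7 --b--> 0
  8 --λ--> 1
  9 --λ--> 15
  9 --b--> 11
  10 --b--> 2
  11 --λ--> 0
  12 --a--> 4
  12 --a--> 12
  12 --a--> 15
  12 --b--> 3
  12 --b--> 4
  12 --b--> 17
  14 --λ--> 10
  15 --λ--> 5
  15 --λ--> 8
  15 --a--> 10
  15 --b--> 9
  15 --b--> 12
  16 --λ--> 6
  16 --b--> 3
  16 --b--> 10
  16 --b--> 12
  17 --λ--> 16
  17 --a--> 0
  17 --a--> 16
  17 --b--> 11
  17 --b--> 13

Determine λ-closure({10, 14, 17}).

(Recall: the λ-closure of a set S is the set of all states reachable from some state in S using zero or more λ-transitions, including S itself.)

{1, 5, 6, 8, 9, 10, 14, 15, 16, 17}

Start with {10, 14, 17}.
From 17 via λ: add 16.
From 16 via λ: add 6.
From 6 via λ: add 9.
From 9 via λ: add 15.
From 15 via λ: add 5, 8.
From 8 via λ: add 1.
No new states can be added; the closed set is {1, 5, 6, 8, 9, 10, 14, 15, 16, 17}.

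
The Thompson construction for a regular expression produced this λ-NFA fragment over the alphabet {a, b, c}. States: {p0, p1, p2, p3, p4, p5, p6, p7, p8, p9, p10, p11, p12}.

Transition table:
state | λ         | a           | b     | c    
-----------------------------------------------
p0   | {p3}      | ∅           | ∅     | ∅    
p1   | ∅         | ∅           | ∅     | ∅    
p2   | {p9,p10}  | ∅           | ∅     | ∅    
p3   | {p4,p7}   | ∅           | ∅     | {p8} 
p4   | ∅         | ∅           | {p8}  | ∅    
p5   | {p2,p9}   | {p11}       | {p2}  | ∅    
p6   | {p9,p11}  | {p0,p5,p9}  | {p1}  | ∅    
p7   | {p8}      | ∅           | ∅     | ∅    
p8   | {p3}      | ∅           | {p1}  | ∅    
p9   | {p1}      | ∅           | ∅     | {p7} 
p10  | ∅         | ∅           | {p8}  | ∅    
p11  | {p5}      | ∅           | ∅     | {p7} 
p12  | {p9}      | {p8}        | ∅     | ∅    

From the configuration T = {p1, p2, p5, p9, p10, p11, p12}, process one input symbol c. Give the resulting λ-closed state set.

p9 on c → {p7}.
p11 on c → {p7}.
No c-transition from p1, p2, p5, p10, p12.
Union after reading c: {p7}.
Now take the λ-closure:
From p7 via λ: add p8.
From p8 via λ: add p3.
From p3 via λ: add p4.
No new states can be added; the closed set is {p3, p4, p7, p8}.

{p3, p4, p7, p8}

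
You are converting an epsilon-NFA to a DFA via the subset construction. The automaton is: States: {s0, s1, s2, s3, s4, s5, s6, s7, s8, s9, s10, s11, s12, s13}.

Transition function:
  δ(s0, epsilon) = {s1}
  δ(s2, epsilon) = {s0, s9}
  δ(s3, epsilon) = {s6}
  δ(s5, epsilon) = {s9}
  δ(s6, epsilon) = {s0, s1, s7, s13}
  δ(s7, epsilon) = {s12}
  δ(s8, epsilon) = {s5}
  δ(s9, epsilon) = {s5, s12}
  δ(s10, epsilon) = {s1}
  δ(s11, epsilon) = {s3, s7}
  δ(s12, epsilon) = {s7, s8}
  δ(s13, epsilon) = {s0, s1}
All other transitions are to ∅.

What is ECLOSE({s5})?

Start with {s5}.
From s5 via epsilon: add s9.
From s9 via epsilon: add s12.
From s12 via epsilon: add s7, s8.
No new states can be added; the closed set is {s5, s7, s8, s9, s12}.

{s5, s7, s8, s9, s12}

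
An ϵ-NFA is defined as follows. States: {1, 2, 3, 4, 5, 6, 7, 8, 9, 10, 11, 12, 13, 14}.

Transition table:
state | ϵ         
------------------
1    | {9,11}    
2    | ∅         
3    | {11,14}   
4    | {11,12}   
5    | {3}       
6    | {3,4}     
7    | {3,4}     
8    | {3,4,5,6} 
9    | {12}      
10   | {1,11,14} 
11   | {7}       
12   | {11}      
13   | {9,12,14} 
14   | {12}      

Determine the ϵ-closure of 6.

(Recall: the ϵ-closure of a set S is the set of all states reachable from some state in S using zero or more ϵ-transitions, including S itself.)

{3, 4, 6, 7, 11, 12, 14}

Start with {6}.
From 6 via ϵ: add 3, 4.
From 3 via ϵ: add 11, 14.
From 4 via ϵ: add 12.
From 11 via ϵ: add 7.
No new states can be added; the closed set is {3, 4, 6, 7, 11, 12, 14}.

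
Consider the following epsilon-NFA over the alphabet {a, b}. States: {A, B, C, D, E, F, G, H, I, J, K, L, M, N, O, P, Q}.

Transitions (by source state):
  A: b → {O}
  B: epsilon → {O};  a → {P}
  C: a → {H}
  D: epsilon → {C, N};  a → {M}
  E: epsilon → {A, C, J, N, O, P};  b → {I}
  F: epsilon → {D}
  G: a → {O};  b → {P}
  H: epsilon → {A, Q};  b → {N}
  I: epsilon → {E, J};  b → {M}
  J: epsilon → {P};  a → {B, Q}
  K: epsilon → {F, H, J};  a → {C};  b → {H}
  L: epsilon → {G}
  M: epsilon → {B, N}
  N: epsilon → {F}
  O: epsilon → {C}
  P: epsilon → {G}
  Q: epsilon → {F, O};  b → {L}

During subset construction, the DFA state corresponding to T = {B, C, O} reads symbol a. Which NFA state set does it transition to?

{A, C, D, F, G, H, N, O, P, Q}

B on a → {P}.
C on a → {H}.
No a-transition from O.
Union after reading a: {H, P}.
Now take the epsilon-closure:
From H via epsilon: add A, Q.
From P via epsilon: add G.
From Q via epsilon: add F, O.
From F via epsilon: add D.
From O via epsilon: add C.
From D via epsilon: add N.
No new states can be added; the closed set is {A, C, D, F, G, H, N, O, P, Q}.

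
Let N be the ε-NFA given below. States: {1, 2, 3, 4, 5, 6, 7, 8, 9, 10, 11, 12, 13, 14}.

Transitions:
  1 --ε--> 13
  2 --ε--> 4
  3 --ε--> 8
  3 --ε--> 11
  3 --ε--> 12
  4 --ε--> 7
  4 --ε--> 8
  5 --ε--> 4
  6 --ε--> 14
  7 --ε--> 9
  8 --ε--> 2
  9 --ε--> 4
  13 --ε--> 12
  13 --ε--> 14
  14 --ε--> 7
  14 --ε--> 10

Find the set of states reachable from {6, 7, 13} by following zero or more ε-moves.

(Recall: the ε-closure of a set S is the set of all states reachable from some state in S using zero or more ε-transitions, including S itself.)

{2, 4, 6, 7, 8, 9, 10, 12, 13, 14}

Start with {6, 7, 13}.
From 6 via ε: add 14.
From 7 via ε: add 9.
From 13 via ε: add 12.
From 9 via ε: add 4.
From 14 via ε: add 10.
From 4 via ε: add 8.
From 8 via ε: add 2.
No new states can be added; the closed set is {2, 4, 6, 7, 8, 9, 10, 12, 13, 14}.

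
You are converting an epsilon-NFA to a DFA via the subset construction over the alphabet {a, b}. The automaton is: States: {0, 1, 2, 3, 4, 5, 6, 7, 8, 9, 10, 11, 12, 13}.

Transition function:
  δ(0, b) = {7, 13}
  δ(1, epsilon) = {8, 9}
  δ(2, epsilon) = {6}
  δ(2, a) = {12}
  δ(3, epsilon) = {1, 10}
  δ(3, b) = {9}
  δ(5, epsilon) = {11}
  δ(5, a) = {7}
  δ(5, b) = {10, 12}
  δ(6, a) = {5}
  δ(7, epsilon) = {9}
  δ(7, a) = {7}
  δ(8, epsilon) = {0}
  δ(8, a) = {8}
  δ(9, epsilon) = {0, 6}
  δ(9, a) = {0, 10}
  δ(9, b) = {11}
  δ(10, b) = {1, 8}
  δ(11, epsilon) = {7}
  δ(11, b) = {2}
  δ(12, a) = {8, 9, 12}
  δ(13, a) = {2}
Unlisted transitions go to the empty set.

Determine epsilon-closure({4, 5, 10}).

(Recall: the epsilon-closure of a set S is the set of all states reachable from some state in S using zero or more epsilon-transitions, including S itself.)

Start with {4, 5, 10}.
From 5 via epsilon: add 11.
From 11 via epsilon: add 7.
From 7 via epsilon: add 9.
From 9 via epsilon: add 0, 6.
No new states can be added; the closed set is {0, 4, 5, 6, 7, 9, 10, 11}.

{0, 4, 5, 6, 7, 9, 10, 11}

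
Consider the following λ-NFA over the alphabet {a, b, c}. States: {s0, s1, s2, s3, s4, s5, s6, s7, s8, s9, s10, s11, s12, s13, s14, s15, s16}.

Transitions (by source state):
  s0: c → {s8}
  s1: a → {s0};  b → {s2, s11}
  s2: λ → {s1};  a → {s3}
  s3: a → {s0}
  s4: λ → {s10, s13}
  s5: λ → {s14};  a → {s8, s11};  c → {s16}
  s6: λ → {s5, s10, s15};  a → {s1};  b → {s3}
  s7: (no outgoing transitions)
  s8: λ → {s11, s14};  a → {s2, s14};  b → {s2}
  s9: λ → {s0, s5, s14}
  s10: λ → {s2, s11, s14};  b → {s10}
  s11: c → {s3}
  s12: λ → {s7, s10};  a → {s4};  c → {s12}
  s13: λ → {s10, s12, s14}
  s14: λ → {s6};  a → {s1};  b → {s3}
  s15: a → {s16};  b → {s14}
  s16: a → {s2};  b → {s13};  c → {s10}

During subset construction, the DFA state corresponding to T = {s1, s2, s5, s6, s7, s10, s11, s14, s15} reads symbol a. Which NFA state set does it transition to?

s1 on a → {s0}.
s2 on a → {s3}.
s5 on a → {s8, s11}.
s6 on a → {s1}.
s14 on a → {s1}.
s15 on a → {s16}.
No a-transition from s7, s10, s11.
Union after reading a: {s0, s1, s3, s8, s11, s16}.
Now take the λ-closure:
From s8 via λ: add s14.
From s14 via λ: add s6.
From s6 via λ: add s5, s10, s15.
From s10 via λ: add s2.
No new states can be added; the closed set is {s0, s1, s2, s3, s5, s6, s8, s10, s11, s14, s15, s16}.

{s0, s1, s2, s3, s5, s6, s8, s10, s11, s14, s15, s16}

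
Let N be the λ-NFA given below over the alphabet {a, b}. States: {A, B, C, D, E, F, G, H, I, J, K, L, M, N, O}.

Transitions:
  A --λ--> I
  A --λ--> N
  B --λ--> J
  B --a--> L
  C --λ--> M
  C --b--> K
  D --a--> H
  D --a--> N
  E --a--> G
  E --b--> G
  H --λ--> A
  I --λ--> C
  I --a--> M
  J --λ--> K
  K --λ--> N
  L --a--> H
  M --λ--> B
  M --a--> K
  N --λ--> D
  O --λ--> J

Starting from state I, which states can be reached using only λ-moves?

{B, C, D, I, J, K, M, N}

Start with {I}.
From I via λ: add C.
From C via λ: add M.
From M via λ: add B.
From B via λ: add J.
From J via λ: add K.
From K via λ: add N.
From N via λ: add D.
No new states can be added; the closed set is {B, C, D, I, J, K, M, N}.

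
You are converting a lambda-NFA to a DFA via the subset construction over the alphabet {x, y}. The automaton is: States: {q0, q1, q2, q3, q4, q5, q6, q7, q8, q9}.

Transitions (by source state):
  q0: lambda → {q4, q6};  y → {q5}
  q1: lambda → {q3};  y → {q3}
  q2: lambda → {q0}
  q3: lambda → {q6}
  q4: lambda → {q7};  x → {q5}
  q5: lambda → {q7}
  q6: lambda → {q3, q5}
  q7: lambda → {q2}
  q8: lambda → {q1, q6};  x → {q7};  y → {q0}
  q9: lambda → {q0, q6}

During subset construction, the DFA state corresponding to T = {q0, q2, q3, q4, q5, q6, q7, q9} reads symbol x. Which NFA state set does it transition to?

{q0, q2, q3, q4, q5, q6, q7}

q4 on x → {q5}.
No x-transition from q0, q2, q3, q5, q6, q7, q9.
Union after reading x: {q5}.
Now take the lambda-closure:
From q5 via lambda: add q7.
From q7 via lambda: add q2.
From q2 via lambda: add q0.
From q0 via lambda: add q4, q6.
From q6 via lambda: add q3.
No new states can be added; the closed set is {q0, q2, q3, q4, q5, q6, q7}.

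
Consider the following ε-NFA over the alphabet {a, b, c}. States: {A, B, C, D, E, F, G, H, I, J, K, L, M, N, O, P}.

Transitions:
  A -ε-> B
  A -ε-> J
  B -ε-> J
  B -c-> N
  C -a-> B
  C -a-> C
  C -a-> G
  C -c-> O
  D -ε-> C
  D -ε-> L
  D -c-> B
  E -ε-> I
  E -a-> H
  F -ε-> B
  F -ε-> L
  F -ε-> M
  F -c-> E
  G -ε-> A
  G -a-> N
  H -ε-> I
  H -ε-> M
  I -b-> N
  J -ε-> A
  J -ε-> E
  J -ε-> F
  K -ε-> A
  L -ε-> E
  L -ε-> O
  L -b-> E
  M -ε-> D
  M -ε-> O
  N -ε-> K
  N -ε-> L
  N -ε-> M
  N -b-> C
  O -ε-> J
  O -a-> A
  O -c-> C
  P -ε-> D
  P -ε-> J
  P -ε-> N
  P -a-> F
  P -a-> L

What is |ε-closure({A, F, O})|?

Start with {A, F, O}.
From A via ε: add B, J.
From F via ε: add L, M.
From J via ε: add E.
From M via ε: add D.
From D via ε: add C.
From E via ε: add I.
ε-closure = {A, B, C, D, E, F, I, J, L, M, O}, which has 11 states.

11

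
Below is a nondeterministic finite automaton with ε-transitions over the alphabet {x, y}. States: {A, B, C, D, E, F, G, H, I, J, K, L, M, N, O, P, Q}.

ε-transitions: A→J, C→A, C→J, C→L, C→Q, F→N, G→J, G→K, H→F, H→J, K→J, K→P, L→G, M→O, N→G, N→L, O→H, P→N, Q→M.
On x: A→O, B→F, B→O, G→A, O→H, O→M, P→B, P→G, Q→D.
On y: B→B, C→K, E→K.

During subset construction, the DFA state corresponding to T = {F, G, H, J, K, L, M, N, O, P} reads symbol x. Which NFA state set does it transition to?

{A, B, F, G, H, J, K, L, M, N, O, P}

G on x → {A}.
O on x → {H, M}.
P on x → {B, G}.
No x-transition from F, H, J, K, L, M, N.
Union after reading x: {A, B, G, H, M}.
Now take the ε-closure:
From A via ε: add J.
From G via ε: add K.
From H via ε: add F.
From M via ε: add O.
From F via ε: add N.
From K via ε: add P.
From N via ε: add L.
No new states can be added; the closed set is {A, B, F, G, H, J, K, L, M, N, O, P}.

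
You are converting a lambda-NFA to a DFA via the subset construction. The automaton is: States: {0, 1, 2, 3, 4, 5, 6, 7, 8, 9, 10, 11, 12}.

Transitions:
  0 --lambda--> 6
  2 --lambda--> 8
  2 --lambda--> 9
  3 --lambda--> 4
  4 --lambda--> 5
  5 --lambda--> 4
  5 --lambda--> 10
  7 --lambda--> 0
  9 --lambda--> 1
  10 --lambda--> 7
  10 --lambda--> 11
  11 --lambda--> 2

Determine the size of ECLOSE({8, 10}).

9

Start with {8, 10}.
From 10 via lambda: add 7, 11.
From 7 via lambda: add 0.
From 11 via lambda: add 2.
From 0 via lambda: add 6.
From 2 via lambda: add 9.
From 9 via lambda: add 1.
lambda-closure = {0, 1, 2, 6, 7, 8, 9, 10, 11}, which has 9 states.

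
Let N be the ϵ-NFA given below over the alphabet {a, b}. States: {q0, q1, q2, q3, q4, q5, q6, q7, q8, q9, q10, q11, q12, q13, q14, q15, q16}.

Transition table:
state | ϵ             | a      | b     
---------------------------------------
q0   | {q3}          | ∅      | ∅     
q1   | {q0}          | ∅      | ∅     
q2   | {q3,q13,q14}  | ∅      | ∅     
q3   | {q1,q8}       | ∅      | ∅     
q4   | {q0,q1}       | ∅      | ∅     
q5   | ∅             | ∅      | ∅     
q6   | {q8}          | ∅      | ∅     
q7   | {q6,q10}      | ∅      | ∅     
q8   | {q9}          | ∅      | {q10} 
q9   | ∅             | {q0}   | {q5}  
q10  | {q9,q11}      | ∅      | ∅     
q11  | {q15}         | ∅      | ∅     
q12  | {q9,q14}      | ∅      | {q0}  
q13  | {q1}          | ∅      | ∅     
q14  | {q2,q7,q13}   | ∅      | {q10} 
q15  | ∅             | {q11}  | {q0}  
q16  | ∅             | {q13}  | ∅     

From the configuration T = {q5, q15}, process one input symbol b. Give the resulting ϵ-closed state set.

q15 on b → {q0}.
No b-transition from q5.
Union after reading b: {q0}.
Now take the ϵ-closure:
From q0 via ϵ: add q3.
From q3 via ϵ: add q1, q8.
From q8 via ϵ: add q9.
No new states can be added; the closed set is {q0, q1, q3, q8, q9}.

{q0, q1, q3, q8, q9}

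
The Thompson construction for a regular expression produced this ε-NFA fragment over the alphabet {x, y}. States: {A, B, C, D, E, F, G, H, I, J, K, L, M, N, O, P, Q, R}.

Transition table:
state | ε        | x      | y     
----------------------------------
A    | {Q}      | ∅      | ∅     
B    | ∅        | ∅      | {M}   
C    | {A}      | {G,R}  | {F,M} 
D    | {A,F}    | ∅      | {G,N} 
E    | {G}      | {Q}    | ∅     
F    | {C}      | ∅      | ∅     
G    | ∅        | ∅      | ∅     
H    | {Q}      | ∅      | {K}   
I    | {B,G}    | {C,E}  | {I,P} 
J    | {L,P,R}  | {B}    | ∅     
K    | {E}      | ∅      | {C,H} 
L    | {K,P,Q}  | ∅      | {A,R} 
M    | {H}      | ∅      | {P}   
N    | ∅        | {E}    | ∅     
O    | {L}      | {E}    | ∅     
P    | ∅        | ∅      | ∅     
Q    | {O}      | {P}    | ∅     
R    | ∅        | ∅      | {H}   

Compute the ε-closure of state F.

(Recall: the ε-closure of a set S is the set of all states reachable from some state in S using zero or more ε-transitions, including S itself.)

Start with {F}.
From F via ε: add C.
From C via ε: add A.
From A via ε: add Q.
From Q via ε: add O.
From O via ε: add L.
From L via ε: add K, P.
From K via ε: add E.
From E via ε: add G.
No new states can be added; the closed set is {A, C, E, F, G, K, L, O, P, Q}.

{A, C, E, F, G, K, L, O, P, Q}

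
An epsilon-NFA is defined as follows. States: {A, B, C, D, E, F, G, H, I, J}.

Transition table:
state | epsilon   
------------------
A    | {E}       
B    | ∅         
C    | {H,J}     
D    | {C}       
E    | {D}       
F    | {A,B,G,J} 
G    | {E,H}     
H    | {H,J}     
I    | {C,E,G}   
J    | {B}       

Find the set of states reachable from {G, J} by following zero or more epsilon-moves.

Start with {G, J}.
From G via epsilon: add E, H.
From J via epsilon: add B.
From E via epsilon: add D.
From D via epsilon: add C.
No new states can be added; the closed set is {B, C, D, E, G, H, J}.

{B, C, D, E, G, H, J}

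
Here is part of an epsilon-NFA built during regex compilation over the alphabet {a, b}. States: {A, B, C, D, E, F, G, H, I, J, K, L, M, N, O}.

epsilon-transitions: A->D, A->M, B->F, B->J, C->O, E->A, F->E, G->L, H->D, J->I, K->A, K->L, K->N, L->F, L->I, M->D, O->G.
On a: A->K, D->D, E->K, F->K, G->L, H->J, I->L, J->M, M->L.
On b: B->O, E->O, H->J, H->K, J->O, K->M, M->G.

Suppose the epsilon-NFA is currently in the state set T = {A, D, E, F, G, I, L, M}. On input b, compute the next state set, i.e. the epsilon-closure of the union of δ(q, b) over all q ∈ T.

{A, D, E, F, G, I, L, M, O}

E on b → {O}.
M on b → {G}.
No b-transition from A, D, F, G, I, L.
Union after reading b: {G, O}.
Now take the epsilon-closure:
From G via epsilon: add L.
From L via epsilon: add F, I.
From F via epsilon: add E.
From E via epsilon: add A.
From A via epsilon: add D, M.
No new states can be added; the closed set is {A, D, E, F, G, I, L, M, O}.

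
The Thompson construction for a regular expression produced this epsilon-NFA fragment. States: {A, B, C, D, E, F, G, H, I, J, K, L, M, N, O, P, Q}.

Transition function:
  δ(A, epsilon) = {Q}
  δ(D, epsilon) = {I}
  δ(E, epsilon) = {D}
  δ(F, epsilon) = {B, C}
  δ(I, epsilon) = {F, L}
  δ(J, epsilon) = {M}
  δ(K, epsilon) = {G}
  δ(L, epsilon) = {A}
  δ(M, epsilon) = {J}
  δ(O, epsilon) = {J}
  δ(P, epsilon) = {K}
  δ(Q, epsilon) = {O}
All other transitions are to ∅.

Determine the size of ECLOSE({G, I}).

Start with {G, I}.
From I via epsilon: add F, L.
From F via epsilon: add B, C.
From L via epsilon: add A.
From A via epsilon: add Q.
From Q via epsilon: add O.
From O via epsilon: add J.
From J via epsilon: add M.
epsilon-closure = {A, B, C, F, G, I, J, L, M, O, Q}, which has 11 states.

11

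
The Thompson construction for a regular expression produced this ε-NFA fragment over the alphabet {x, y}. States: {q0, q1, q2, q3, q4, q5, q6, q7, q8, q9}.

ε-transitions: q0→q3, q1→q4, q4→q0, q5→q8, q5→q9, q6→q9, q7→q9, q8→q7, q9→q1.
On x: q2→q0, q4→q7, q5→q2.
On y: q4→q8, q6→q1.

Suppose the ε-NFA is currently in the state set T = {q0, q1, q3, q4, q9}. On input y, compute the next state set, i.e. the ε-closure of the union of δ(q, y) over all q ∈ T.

{q0, q1, q3, q4, q7, q8, q9}

q4 on y → {q8}.
No y-transition from q0, q1, q3, q9.
Union after reading y: {q8}.
Now take the ε-closure:
From q8 via ε: add q7.
From q7 via ε: add q9.
From q9 via ε: add q1.
From q1 via ε: add q4.
From q4 via ε: add q0.
From q0 via ε: add q3.
No new states can be added; the closed set is {q0, q1, q3, q4, q7, q8, q9}.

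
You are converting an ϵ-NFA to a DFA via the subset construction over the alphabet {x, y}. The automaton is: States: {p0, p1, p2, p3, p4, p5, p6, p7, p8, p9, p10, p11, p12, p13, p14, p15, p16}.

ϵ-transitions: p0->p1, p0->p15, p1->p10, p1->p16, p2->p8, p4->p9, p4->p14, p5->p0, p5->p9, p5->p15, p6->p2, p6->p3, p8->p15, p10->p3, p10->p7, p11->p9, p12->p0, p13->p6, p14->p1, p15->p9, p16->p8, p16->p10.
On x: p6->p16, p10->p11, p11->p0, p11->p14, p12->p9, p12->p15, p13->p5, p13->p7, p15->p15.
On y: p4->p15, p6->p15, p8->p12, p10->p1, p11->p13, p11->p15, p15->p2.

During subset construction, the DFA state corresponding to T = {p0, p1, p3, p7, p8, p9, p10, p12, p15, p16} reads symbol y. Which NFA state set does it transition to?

p8 on y → {p12}.
p10 on y → {p1}.
p15 on y → {p2}.
No y-transition from p0, p1, p3, p7, p9, p12, p16.
Union after reading y: {p1, p2, p12}.
Now take the ϵ-closure:
From p1 via ϵ: add p10, p16.
From p2 via ϵ: add p8.
From p12 via ϵ: add p0.
From p0 via ϵ: add p15.
From p10 via ϵ: add p3, p7.
From p15 via ϵ: add p9.
No new states can be added; the closed set is {p0, p1, p2, p3, p7, p8, p9, p10, p12, p15, p16}.

{p0, p1, p2, p3, p7, p8, p9, p10, p12, p15, p16}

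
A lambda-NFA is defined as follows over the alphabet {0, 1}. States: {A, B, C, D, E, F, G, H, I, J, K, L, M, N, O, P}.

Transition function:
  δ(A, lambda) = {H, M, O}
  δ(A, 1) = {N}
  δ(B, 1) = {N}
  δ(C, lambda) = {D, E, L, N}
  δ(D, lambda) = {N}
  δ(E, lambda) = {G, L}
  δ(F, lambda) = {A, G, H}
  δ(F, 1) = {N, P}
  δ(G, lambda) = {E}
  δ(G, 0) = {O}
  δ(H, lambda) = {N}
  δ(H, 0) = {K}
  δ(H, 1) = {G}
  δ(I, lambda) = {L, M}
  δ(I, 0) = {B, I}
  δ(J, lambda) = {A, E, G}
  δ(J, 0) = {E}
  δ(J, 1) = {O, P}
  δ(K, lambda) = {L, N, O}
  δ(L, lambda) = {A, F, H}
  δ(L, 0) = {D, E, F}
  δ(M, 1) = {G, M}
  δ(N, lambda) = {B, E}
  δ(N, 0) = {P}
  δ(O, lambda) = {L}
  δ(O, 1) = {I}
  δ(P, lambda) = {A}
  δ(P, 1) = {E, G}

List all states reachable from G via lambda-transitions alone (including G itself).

Start with {G}.
From G via lambda: add E.
From E via lambda: add L.
From L via lambda: add A, F, H.
From A via lambda: add M, O.
From H via lambda: add N.
From N via lambda: add B.
No new states can be added; the closed set is {A, B, E, F, G, H, L, M, N, O}.

{A, B, E, F, G, H, L, M, N, O}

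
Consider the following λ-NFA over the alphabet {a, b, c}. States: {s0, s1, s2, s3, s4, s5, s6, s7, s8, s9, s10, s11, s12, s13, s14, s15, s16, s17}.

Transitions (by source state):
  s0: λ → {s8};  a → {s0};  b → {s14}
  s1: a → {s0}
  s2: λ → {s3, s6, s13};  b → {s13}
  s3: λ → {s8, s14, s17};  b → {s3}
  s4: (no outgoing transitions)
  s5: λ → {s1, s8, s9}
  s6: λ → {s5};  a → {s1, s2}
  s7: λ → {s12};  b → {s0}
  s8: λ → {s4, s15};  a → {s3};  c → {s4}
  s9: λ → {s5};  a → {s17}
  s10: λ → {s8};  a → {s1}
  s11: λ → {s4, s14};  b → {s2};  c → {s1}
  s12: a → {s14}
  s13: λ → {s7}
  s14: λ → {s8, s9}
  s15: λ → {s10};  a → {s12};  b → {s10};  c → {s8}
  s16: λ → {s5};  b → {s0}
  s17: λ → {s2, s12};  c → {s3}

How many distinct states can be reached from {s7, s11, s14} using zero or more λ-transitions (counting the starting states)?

Start with {s7, s11, s14}.
From s7 via λ: add s12.
From s11 via λ: add s4.
From s14 via λ: add s8, s9.
From s8 via λ: add s15.
From s9 via λ: add s5.
From s5 via λ: add s1.
From s15 via λ: add s10.
λ-closure = {s1, s4, s5, s7, s8, s9, s10, s11, s12, s14, s15}, which has 11 states.

11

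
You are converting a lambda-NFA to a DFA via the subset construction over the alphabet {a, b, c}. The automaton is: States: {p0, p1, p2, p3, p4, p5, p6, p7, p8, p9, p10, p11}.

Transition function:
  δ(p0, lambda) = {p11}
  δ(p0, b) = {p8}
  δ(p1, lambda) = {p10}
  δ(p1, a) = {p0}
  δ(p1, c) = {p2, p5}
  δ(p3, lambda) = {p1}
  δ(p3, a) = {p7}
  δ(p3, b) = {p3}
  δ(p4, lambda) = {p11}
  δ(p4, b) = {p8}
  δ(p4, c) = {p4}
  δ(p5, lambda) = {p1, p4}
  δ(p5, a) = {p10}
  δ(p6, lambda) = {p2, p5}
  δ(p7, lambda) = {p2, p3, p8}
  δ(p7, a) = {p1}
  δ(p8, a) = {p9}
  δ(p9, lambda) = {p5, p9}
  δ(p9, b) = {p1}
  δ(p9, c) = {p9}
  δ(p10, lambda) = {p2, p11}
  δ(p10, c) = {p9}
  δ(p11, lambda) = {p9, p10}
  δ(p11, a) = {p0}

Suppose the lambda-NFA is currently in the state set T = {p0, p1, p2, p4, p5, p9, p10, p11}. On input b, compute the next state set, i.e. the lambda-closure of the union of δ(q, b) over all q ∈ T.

p0 on b → {p8}.
p4 on b → {p8}.
p9 on b → {p1}.
No b-transition from p1, p2, p5, p10, p11.
Union after reading b: {p1, p8}.
Now take the lambda-closure:
From p1 via lambda: add p10.
From p10 via lambda: add p2, p11.
From p11 via lambda: add p9.
From p9 via lambda: add p5.
From p5 via lambda: add p4.
No new states can be added; the closed set is {p1, p2, p4, p5, p8, p9, p10, p11}.

{p1, p2, p4, p5, p8, p9, p10, p11}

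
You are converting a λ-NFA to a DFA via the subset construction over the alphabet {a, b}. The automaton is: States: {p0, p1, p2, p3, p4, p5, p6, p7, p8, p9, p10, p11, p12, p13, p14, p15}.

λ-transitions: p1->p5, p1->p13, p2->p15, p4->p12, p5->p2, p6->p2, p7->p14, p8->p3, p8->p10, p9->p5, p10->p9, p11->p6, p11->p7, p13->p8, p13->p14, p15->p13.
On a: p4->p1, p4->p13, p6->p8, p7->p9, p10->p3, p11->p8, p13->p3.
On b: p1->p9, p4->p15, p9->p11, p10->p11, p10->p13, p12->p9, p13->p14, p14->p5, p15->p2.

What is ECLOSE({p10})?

Start with {p10}.
From p10 via λ: add p9.
From p9 via λ: add p5.
From p5 via λ: add p2.
From p2 via λ: add p15.
From p15 via λ: add p13.
From p13 via λ: add p8, p14.
From p8 via λ: add p3.
No new states can be added; the closed set is {p2, p3, p5, p8, p9, p10, p13, p14, p15}.

{p2, p3, p5, p8, p9, p10, p13, p14, p15}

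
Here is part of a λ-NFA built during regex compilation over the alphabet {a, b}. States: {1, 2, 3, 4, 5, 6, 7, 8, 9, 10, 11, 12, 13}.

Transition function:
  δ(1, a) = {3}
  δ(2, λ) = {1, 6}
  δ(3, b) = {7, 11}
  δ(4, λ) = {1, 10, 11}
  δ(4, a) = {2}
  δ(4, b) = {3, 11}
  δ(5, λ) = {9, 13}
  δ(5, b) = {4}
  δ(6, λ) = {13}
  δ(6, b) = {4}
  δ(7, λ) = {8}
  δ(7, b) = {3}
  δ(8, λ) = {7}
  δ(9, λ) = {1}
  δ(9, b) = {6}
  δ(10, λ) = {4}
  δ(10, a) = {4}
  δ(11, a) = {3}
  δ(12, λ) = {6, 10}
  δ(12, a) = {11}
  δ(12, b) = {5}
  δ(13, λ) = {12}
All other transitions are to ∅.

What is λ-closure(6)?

{1, 4, 6, 10, 11, 12, 13}

Start with {6}.
From 6 via λ: add 13.
From 13 via λ: add 12.
From 12 via λ: add 10.
From 10 via λ: add 4.
From 4 via λ: add 1, 11.
No new states can be added; the closed set is {1, 4, 6, 10, 11, 12, 13}.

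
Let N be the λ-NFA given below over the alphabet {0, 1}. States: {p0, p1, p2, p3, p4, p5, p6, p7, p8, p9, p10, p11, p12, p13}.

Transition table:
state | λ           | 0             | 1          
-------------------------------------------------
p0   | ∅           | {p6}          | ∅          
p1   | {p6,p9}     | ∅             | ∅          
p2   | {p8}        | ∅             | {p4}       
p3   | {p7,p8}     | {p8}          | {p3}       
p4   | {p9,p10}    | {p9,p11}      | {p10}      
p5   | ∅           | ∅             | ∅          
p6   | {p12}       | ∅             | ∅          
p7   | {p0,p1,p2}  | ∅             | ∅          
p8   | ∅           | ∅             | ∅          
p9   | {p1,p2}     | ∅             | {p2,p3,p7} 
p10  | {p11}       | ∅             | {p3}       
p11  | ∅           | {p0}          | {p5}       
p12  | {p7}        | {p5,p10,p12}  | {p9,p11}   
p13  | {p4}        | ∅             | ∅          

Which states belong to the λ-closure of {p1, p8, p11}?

Start with {p1, p8, p11}.
From p1 via λ: add p6, p9.
From p6 via λ: add p12.
From p9 via λ: add p2.
From p12 via λ: add p7.
From p7 via λ: add p0.
No new states can be added; the closed set is {p0, p1, p2, p6, p7, p8, p9, p11, p12}.

{p0, p1, p2, p6, p7, p8, p9, p11, p12}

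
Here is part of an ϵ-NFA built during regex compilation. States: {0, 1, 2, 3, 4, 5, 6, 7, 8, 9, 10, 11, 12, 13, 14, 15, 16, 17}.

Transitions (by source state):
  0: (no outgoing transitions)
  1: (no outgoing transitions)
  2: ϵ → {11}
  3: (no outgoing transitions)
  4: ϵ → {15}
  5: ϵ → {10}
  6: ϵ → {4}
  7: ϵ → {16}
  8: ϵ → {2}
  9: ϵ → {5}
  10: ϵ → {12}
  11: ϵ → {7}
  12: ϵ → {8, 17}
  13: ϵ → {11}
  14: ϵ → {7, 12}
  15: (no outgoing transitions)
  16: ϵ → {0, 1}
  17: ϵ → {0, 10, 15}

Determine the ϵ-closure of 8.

Start with {8}.
From 8 via ϵ: add 2.
From 2 via ϵ: add 11.
From 11 via ϵ: add 7.
From 7 via ϵ: add 16.
From 16 via ϵ: add 0, 1.
No new states can be added; the closed set is {0, 1, 2, 7, 8, 11, 16}.

{0, 1, 2, 7, 8, 11, 16}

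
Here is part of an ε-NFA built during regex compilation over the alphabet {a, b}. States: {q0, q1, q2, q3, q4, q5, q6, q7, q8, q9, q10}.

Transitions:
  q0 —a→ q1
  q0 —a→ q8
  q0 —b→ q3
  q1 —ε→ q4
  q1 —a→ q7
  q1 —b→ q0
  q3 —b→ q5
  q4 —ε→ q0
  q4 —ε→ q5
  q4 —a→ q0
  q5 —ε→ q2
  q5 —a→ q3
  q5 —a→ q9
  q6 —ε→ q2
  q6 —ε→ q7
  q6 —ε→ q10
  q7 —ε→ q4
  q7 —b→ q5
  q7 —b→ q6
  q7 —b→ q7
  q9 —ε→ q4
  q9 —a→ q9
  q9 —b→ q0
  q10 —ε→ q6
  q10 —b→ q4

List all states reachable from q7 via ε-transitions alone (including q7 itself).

{q0, q2, q4, q5, q7}

Start with {q7}.
From q7 via ε: add q4.
From q4 via ε: add q0, q5.
From q5 via ε: add q2.
No new states can be added; the closed set is {q0, q2, q4, q5, q7}.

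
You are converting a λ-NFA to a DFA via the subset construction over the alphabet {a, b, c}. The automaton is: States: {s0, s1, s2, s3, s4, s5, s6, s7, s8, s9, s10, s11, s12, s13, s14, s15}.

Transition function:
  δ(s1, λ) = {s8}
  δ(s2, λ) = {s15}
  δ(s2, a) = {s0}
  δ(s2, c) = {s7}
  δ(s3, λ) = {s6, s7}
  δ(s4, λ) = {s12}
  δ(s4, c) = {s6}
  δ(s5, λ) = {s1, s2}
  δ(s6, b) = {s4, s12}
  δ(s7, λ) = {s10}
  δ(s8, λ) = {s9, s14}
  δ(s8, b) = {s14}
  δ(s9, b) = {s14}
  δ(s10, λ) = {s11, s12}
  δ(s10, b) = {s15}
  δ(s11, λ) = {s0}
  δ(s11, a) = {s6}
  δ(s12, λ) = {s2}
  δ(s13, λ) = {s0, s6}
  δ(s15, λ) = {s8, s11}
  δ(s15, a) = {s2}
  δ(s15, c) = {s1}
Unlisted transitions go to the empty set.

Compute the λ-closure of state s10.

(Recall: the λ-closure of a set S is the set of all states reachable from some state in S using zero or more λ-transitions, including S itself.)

{s0, s2, s8, s9, s10, s11, s12, s14, s15}

Start with {s10}.
From s10 via λ: add s11, s12.
From s11 via λ: add s0.
From s12 via λ: add s2.
From s2 via λ: add s15.
From s15 via λ: add s8.
From s8 via λ: add s9, s14.
No new states can be added; the closed set is {s0, s2, s8, s9, s10, s11, s12, s14, s15}.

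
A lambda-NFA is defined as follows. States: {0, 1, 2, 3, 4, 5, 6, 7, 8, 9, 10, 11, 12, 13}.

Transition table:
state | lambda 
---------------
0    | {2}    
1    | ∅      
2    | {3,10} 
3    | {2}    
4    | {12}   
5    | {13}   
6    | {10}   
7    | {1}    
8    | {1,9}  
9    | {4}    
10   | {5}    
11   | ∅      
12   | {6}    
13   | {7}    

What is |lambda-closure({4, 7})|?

8

Start with {4, 7}.
From 4 via lambda: add 12.
From 7 via lambda: add 1.
From 12 via lambda: add 6.
From 6 via lambda: add 10.
From 10 via lambda: add 5.
From 5 via lambda: add 13.
lambda-closure = {1, 4, 5, 6, 7, 10, 12, 13}, which has 8 states.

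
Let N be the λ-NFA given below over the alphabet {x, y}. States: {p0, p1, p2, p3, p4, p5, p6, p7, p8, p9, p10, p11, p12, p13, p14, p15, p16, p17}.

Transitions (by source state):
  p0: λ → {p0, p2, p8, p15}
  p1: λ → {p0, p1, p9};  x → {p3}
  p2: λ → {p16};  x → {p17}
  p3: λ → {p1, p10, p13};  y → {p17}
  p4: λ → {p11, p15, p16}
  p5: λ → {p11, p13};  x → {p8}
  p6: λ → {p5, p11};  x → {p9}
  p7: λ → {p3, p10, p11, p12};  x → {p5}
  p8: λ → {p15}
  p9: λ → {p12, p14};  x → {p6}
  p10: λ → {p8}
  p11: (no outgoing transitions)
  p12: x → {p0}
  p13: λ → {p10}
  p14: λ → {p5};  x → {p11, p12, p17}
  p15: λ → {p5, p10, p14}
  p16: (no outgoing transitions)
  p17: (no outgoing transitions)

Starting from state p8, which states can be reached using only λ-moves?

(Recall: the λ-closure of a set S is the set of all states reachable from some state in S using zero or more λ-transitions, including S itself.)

Start with {p8}.
From p8 via λ: add p15.
From p15 via λ: add p5, p10, p14.
From p5 via λ: add p11, p13.
No new states can be added; the closed set is {p5, p8, p10, p11, p13, p14, p15}.

{p5, p8, p10, p11, p13, p14, p15}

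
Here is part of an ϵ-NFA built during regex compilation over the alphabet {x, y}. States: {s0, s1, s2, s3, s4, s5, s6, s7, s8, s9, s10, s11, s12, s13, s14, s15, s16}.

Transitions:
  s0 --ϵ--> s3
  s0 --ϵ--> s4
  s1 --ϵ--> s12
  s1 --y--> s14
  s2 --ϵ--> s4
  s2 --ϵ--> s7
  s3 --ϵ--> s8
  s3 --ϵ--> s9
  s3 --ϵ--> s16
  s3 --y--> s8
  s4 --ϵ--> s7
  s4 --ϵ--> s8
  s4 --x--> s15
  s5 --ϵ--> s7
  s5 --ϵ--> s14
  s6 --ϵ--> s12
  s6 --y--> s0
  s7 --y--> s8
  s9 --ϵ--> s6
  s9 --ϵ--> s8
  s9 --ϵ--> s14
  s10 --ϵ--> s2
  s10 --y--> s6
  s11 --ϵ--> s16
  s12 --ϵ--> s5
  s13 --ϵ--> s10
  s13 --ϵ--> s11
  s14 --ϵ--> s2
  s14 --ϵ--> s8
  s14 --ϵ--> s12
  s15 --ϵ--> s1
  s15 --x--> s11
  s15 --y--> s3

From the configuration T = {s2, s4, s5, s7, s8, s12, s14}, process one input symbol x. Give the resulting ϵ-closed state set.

{s1, s2, s4, s5, s7, s8, s12, s14, s15}

s4 on x → {s15}.
No x-transition from s2, s5, s7, s8, s12, s14.
Union after reading x: {s15}.
Now take the ϵ-closure:
From s15 via ϵ: add s1.
From s1 via ϵ: add s12.
From s12 via ϵ: add s5.
From s5 via ϵ: add s7, s14.
From s14 via ϵ: add s2, s8.
From s2 via ϵ: add s4.
No new states can be added; the closed set is {s1, s2, s4, s5, s7, s8, s12, s14, s15}.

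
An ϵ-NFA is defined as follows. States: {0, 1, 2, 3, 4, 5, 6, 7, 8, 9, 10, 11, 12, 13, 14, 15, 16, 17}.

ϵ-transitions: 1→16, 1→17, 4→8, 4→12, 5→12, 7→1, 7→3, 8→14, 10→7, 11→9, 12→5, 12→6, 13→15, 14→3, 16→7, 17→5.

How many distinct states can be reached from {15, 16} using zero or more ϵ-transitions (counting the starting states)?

9

Start with {15, 16}.
From 16 via ϵ: add 7.
From 7 via ϵ: add 1, 3.
From 1 via ϵ: add 17.
From 17 via ϵ: add 5.
From 5 via ϵ: add 12.
From 12 via ϵ: add 6.
ϵ-closure = {1, 3, 5, 6, 7, 12, 15, 16, 17}, which has 9 states.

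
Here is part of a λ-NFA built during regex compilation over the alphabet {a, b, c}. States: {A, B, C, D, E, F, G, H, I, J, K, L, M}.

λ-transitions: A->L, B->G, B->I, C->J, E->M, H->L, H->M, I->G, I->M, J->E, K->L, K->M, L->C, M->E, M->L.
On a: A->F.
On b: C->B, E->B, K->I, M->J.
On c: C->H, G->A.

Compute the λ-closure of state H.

Start with {H}.
From H via λ: add L, M.
From L via λ: add C.
From M via λ: add E.
From C via λ: add J.
No new states can be added; the closed set is {C, E, H, J, L, M}.

{C, E, H, J, L, M}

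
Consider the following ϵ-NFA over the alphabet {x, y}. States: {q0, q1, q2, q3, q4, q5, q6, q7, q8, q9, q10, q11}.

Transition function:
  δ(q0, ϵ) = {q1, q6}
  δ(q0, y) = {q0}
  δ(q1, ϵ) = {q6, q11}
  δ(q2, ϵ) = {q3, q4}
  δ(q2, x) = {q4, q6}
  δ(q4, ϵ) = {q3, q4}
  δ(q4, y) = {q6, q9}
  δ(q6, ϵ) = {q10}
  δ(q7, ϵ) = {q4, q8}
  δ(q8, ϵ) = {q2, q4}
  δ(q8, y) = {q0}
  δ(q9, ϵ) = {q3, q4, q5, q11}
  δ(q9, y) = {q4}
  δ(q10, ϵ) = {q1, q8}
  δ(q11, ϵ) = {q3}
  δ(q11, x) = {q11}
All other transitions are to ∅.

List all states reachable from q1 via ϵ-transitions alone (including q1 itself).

{q1, q2, q3, q4, q6, q8, q10, q11}

Start with {q1}.
From q1 via ϵ: add q6, q11.
From q6 via ϵ: add q10.
From q11 via ϵ: add q3.
From q10 via ϵ: add q8.
From q8 via ϵ: add q2, q4.
No new states can be added; the closed set is {q1, q2, q3, q4, q6, q8, q10, q11}.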